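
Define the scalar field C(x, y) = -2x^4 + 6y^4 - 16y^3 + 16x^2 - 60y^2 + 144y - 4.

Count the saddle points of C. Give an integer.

5

C separates as a function of x plus a function of y, so ∇C=0 decouples.
∂C/∂x = -8x(x - 2)(x + 2) = 0 at x ∈ {-2, 0, 2}; ∂C/∂y = 24(y - 3)(y - 1)(y + 2) = 0 at y ∈ {-2, 1, 3}.
The Hessian is diagonal: diag(C_xx, C_yy). Second derivatives: C_xx(-2)=-64, C_xx(0)=32, C_xx(2)=-64; C_yy(-2)=360, C_yy(1)=-144, C_yy(3)=240.
Saddle points occur where the two diagonal entries have opposite signs: (-2, -2), (-2, 3), (0, 1), (2, -2), (2, 3). Count: 5.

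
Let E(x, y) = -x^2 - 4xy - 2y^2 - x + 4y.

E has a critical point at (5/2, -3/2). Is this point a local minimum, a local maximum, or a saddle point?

The Hessian of E is constant: H = [[-2, -4], [-4, -4]].
det(H) = (-2)·(-4) − (-4)² = -8.
Since det(H) < 0, H is indefinite and the critical point is a saddle point.

saddle point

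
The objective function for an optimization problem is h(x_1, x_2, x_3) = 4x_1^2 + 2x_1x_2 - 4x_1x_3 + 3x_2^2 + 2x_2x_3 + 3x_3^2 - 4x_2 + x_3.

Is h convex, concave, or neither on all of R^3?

convex

h is quadratic, so its Hessian is the constant matrix H = [[8, 2, -4], [2, 6, 2], [-4, 2, 6]].
Leading principal minors: 8, 44, 104.
All positive ⇒ H ≻ 0 ⇒ convex.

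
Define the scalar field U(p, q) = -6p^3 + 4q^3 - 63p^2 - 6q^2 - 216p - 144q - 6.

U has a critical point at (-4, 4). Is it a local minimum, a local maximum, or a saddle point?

local minimum

The mixed partial ∂²U/∂p∂q is 0, so the Hessian at any point is diag(U_pp, U_qq) = diag(-18(2p + 7), 12(2q - 1)).
At (-4, 4): H = diag(18, 84).
Both eigenvalues are positive, so H is positive definite: a local minimum.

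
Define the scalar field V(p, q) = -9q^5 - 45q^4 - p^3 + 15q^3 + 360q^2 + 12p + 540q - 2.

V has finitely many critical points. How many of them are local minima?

2

V separates as a function of p plus a function of q, so ∇V=0 decouples.
∂V/∂p = -3(p - 2)(p + 2) = 0 at p ∈ {-2, 2}; ∂V/∂q = -45(q - 2)(q + 1)(q + 2)(q + 3) = 0 at q ∈ {-3, -2, -1, 2}.
The Hessian is diagonal: diag(V_pp, V_qq). Second derivatives: V_pp(-2)=12, V_pp(2)=-12; V_qq(-3)=450, V_qq(-2)=-180, V_qq(-1)=270, V_qq(2)=-2700.
Local minima occur where both diagonal entries positive: (-2, -3), (-2, -1). Count: 2.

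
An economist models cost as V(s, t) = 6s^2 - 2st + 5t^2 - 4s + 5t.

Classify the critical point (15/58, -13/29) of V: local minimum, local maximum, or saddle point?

The Hessian of V is constant: H = [[12, -2], [-2, 10]].
det(H) = 12·10 − (-2)² = 116.
det(H) > 0 and tr(H) = 22 > 0, so H is positive definite and the point is a local minimum.

local minimum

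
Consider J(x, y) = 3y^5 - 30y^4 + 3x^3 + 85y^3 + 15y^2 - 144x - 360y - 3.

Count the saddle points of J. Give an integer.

J separates as a function of x plus a function of y, so ∇J=0 decouples.
∂J/∂x = 9(x - 4)(x + 4) = 0 at x ∈ {-4, 4}; ∂J/∂y = 15(y - 4)(y - 3)(y - 2)(y + 1) = 0 at y ∈ {-1, 2, 3, 4}.
The Hessian is diagonal: diag(J_xx, J_yy). Second derivatives: J_xx(-4)=-72, J_xx(4)=72; J_yy(-1)=-900, J_yy(2)=90, J_yy(3)=-60, J_yy(4)=150.
Saddle points occur where the two diagonal entries have opposite signs: (-4, 2), (-4, 4), (4, -1), (4, 3). Count: 4.

4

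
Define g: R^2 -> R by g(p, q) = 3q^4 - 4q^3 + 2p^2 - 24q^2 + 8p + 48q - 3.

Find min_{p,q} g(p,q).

g(p,q) separates as A(p) + B(q) − 3, so its minimum is min A + min B − 3.
A'(p) = 4p + 8 vanishes at p ∈ {-2}; B'(q) = 12(q - 2)(q - 1)(q + 2) vanishes at q ∈ {-2, 1, 2}.
Local minima of A (where A''>0): A(-2)=-8. Local minima of B: B(-2)=-112, B(2)=16.
So the global minimum of g is A(-2) + B(-2) − 3 = -8 − 112 − 3 = -123, attained at (-2, -2).

-123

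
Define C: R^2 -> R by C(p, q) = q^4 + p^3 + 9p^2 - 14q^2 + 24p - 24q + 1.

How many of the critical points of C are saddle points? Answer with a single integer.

3

C separates as a function of p plus a function of q, so ∇C=0 decouples.
∂C/∂p = 3(p + 2)(p + 4) = 0 at p ∈ {-4, -2}; ∂C/∂q = 4(q - 3)(q + 1)(q + 2) = 0 at q ∈ {-2, -1, 3}.
The Hessian is diagonal: diag(C_pp, C_qq). Second derivatives: C_pp(-4)=-6, C_pp(-2)=6; C_qq(-2)=20, C_qq(-1)=-16, C_qq(3)=80.
Saddle points occur where the two diagonal entries have opposite signs: (-4, -2), (-4, 3), (-2, -1). Count: 3.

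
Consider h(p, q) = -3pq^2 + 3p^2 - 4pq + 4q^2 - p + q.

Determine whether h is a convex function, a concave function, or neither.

neither

The term -3pq^2 is cubic, so the Hessian is not constant.
∂²h/∂q² = -6p + 8, which takes both signs as p varies (negative for sufficiently large p). A diagonal entry of the Hessian changing sign means the Hessian is neither positive- nor negative-semidefinite on all of R^2.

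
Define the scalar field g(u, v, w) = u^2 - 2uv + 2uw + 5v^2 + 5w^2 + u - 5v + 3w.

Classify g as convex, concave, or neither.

g is quadratic, so its Hessian is the constant matrix H = [[2, -2, 2], [-2, 10, 0], [2, 0, 10]].
Leading principal minors: 2, 16, 120.
All positive ⇒ H ≻ 0 ⇒ convex.

convex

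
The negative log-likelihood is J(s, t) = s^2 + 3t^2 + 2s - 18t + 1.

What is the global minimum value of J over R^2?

-27

J(s,t) separates as P(s) + Q(t) + 1, so its minimum is min P + min Q + 1.
P'(s) = 2s + 2 vanishes at s ∈ {-1}; Q'(t) = 6(t - 3) vanishes at t ∈ {3}.
Local minima of P (where P''>0): P(-1)=-1. Local minima of Q: Q(3)=-27.
So the global minimum of J is P(-1) + Q(3) + 1 = -1 − 27 + 1 = -27, attained at (-1, 3).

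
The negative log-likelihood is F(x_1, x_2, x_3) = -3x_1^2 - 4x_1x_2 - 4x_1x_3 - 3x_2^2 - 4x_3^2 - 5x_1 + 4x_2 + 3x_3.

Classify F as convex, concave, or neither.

concave

F is quadratic, so its Hessian is the constant matrix H = [[-6, -4, -4], [-4, -6, 0], [-4, 0, -8]].
Leading principal minors: -6, 20, -64.
Signs alternate −, +, − ⇒ H ≺ 0 ⇒ concave.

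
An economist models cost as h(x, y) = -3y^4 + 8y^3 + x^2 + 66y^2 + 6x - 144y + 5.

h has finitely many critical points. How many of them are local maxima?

0

h separates as a function of x plus a function of y, so ∇h=0 decouples.
∂h/∂x = 2(x + 3) = 0 at x ∈ {-3}; ∂h/∂y = -12(y - 4)(y - 1)(y + 3) = 0 at y ∈ {-3, 1, 4}.
The Hessian is diagonal: diag(h_xx, h_yy). Second derivatives: h_xx(-3)=2; h_yy(-3)=-336, h_yy(1)=144, h_yy(4)=-252.
Local maxima occur where both diagonal entries negative: none. Count: 0.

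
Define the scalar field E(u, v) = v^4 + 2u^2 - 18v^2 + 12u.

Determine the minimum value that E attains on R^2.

-99

E(u,v) separates as P(u) + Q(v), so its minimum is min P + min Q.
P'(u) = 4u + 12 vanishes at u ∈ {-3}; Q'(v) = 4v(v - 3)(v + 3) vanishes at v ∈ {-3, 0, 3}.
Local minima of P (where P''>0): P(-3)=-18. Local minima of Q: Q(-3)=-81, Q(3)=-81.
So the global minimum of E is P(-3) + Q(-3) = -18 − 81 = -99, attained at (-3, -3).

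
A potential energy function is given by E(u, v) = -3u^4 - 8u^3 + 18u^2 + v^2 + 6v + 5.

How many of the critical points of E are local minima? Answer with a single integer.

1

E separates as a function of u plus a function of v, so ∇E=0 decouples.
∂E/∂u = -12u(u - 1)(u + 3) = 0 at u ∈ {-3, 0, 1}; ∂E/∂v = 2(v + 3) = 0 at v ∈ {-3}.
The Hessian is diagonal: diag(E_uu, E_vv). Second derivatives: E_uu(-3)=-144, E_uu(0)=36, E_uu(1)=-48; E_vv(-3)=2.
Local minima occur where both diagonal entries positive: (0, -3). Count: 1.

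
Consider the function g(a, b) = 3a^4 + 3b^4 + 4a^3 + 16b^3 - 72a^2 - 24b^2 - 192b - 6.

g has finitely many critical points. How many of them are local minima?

g separates as a function of a plus a function of b, so ∇g=0 decouples.
∂g/∂a = 12a(a - 3)(a + 4) = 0 at a ∈ {-4, 0, 3}; ∂g/∂b = 12(b - 2)(b + 2)(b + 4) = 0 at b ∈ {-4, -2, 2}.
The Hessian is diagonal: diag(g_aa, g_bb). Second derivatives: g_aa(-4)=336, g_aa(0)=-144, g_aa(3)=252; g_bb(-4)=144, g_bb(-2)=-96, g_bb(2)=288.
Local minima occur where both diagonal entries positive: (-4, -4), (-4, 2), (3, -4), (3, 2). Count: 4.

4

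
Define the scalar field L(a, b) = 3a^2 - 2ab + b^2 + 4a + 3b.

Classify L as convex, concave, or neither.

convex

L is quadratic, so its Hessian is the constant matrix H = [[6, -2], [-2, 2]].
det(H) = 8, tr(H) = 8.
det(H) > 0 and tr(H) > 0, so H is positive definite everywhere: convex.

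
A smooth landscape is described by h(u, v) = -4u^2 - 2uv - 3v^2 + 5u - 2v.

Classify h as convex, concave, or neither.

concave

h is quadratic, so its Hessian is the constant matrix H = [[-8, -2], [-2, -6]].
det(H) = 44, tr(H) = -14.
det(H) > 0 and tr(H) < 0, so H is negative definite everywhere: concave.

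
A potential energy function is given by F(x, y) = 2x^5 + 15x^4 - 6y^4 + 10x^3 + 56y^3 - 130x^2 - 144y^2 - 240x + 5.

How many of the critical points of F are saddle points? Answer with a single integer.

F separates as a function of x plus a function of y, so ∇F=0 decouples.
∂F/∂x = 10(x - 2)(x + 1)(x + 3)(x + 4) = 0 at x ∈ {-4, -3, -1, 2}; ∂F/∂y = -24y(y - 4)(y - 3) = 0 at y ∈ {0, 3, 4}.
The Hessian is diagonal: diag(F_xx, F_yy). Second derivatives: F_xx(-4)=-180, F_xx(-3)=100, F_xx(-1)=-180, F_xx(2)=900; F_yy(0)=-288, F_yy(3)=72, F_yy(4)=-96.
Saddle points occur where the two diagonal entries have opposite signs: (-4, 3), (-3, 0), (-3, 4), (-1, 3), (2, 0), (2, 4). Count: 6.

6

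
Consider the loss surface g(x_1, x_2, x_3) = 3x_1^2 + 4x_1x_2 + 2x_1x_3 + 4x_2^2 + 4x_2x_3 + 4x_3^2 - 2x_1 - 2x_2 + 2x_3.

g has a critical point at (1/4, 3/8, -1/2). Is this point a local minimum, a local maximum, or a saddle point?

local minimum

The Hessian is constant: H = [[6, 4, 2], [4, 8, 4], [2, 4, 8]].
Leading principal minors: Δ₁ = 6, Δ₂ = 32, Δ₃ = 192.
All leading minors are positive, so H is positive definite: a local minimum.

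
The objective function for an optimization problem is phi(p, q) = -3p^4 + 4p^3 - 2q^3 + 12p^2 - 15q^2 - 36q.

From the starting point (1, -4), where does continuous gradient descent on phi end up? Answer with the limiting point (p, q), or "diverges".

phi is separable, so gradient descent decouples: p follows -∂phi/∂p, q follows -∂phi/∂q.
∂phi/∂p = -12p(p - 2)(p + 1); at p=1 this is 24, so p decreases.
∂phi/∂q = -6(q + 2)(q + 3); at q=-4 this is -12, so q increases.
p converges to its nearest critical value 0 (a local min of the p-part); q converges to -3. The iterate converges to (0, -3).

(0, -3)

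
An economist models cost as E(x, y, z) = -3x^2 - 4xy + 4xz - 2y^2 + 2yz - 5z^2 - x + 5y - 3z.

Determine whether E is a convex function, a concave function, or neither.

concave

E is quadratic, so its Hessian is the constant matrix H = [[-6, -4, 4], [-4, -4, 2], [4, 2, -10]].
Leading principal minors: -6, 8, -56.
Signs alternate −, +, − ⇒ H ≺ 0 ⇒ concave.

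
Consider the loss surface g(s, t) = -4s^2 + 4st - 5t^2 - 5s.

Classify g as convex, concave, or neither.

concave

g is quadratic, so its Hessian is the constant matrix H = [[-8, 4], [4, -10]].
det(H) = 64, tr(H) = -18.
det(H) > 0 and tr(H) < 0, so H is negative definite everywhere: concave.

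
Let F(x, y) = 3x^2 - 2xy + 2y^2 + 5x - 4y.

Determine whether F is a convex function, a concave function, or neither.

F is quadratic, so its Hessian is the constant matrix H = [[6, -2], [-2, 4]].
det(H) = 20, tr(H) = 10.
det(H) > 0 and tr(H) > 0, so H is positive definite everywhere: convex.

convex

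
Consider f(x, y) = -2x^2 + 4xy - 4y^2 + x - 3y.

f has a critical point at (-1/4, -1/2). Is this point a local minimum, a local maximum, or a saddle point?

The Hessian of f is constant: H = [[-4, 4], [4, -8]].
det(H) = (-4)·(-8) − 4² = 16.
det(H) > 0 and tr(H) = -12 < 0, so H is negative definite and the point is a local maximum.

local maximum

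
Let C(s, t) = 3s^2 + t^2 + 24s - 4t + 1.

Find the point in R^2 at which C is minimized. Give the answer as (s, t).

C(s,t) separates as P(s) + Q(t) + 1, so its minimum is min P + min Q + 1.
P'(s) = 6s + 24 vanishes at s ∈ {-4}; Q'(t) = 2(t - 2) vanishes at t ∈ {2}.
Local minima of P (where P''>0): P(-4)=-48. Local minima of Q: Q(2)=-4.
So the global minimum of C is P(-4) + Q(2) + 1 = -48 − 4 + 1 = -51, attained at (-4, 2).

(-4, 2)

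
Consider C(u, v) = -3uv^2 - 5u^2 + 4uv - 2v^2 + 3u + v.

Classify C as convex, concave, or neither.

neither

The term -3uv^2 is cubic, so the Hessian is not constant.
∂²C/∂v² = -6u - 4, which takes both signs as u varies (negative for sufficiently large u). A diagonal entry of the Hessian changing sign means the Hessian is neither positive- nor negative-semidefinite on all of R^2.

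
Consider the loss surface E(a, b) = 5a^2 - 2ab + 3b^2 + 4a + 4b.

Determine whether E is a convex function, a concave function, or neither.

E is quadratic, so its Hessian is the constant matrix H = [[10, -2], [-2, 6]].
det(H) = 56, tr(H) = 16.
det(H) > 0 and tr(H) > 0, so H is positive definite everywhere: convex.

convex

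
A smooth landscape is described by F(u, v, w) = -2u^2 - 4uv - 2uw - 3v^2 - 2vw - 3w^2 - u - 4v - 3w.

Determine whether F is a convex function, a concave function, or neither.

concave

F is quadratic, so its Hessian is the constant matrix H = [[-4, -4, -2], [-4, -6, -2], [-2, -2, -6]].
Leading principal minors: -4, 8, -40.
Signs alternate −, +, − ⇒ H ≺ 0 ⇒ concave.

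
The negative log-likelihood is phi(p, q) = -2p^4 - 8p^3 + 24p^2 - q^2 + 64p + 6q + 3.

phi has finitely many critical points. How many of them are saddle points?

phi separates as a function of p plus a function of q, so ∇phi=0 decouples.
∂phi/∂p = -8(p - 2)(p + 1)(p + 4) = 0 at p ∈ {-4, -1, 2}; ∂phi/∂q = -2(q - 3) = 0 at q ∈ {3}.
The Hessian is diagonal: diag(phi_pp, phi_qq). Second derivatives: phi_pp(-4)=-144, phi_pp(-1)=72, phi_pp(2)=-144; phi_qq(3)=-2.
Saddle points occur where the two diagonal entries have opposite signs: (-1, 3). Count: 1.

1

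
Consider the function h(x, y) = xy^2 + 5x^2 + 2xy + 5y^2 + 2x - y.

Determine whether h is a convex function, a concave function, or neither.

neither

The term xy^2 is cubic, so the Hessian is not constant.
∂²h/∂y² = 2x + 10, which takes both signs as x varies (negative for sufficiently negative x). A diagonal entry of the Hessian changing sign means the Hessian is neither positive- nor negative-semidefinite on all of R^2.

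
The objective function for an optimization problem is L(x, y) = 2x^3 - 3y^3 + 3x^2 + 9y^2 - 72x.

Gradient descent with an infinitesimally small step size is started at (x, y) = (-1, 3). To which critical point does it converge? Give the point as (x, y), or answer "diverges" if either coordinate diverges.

diverges

L is separable, so gradient descent decouples: x follows -∂L/∂x, y follows -∂L/∂y.
∂L/∂x = 6(x - 3)(x + 4); at x=-1 this is -72, so x increases.
∂L/∂y = -9y(y - 2); at y=3 this is -27, so y increases.
The y-coordinate has no critical point in that direction and runs off to infinity.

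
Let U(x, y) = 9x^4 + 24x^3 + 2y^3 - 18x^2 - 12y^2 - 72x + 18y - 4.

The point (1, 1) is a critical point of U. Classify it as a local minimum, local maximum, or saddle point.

The mixed partial ∂²U/∂x∂y is 0, so the Hessian at any point is diag(U_xx, U_yy) = diag(36(3x^2 + 4x - 1), 12(y - 2)).
At (1, 1): H = diag(216, -12).
The eigenvalues have opposite signs, so H is indefinite: a saddle point.

saddle point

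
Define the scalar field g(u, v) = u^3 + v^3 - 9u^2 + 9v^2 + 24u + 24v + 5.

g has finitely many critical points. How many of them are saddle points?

g separates as a function of u plus a function of v, so ∇g=0 decouples.
∂g/∂u = 3(u - 4)(u - 2) = 0 at u ∈ {2, 4}; ∂g/∂v = 3(v + 2)(v + 4) = 0 at v ∈ {-4, -2}.
The Hessian is diagonal: diag(g_uu, g_vv). Second derivatives: g_uu(2)=-6, g_uu(4)=6; g_vv(-4)=-6, g_vv(-2)=6.
Saddle points occur where the two diagonal entries have opposite signs: (2, -2), (4, -4). Count: 2.

2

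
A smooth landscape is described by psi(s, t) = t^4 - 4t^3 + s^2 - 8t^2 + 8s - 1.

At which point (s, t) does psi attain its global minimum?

(-4, 4)

psi(s,t) separates as P(s) + Q(t) − 1, so its minimum is min P + min Q − 1.
P'(s) = 2s + 8 vanishes at s ∈ {-4}; Q'(t) = 4t(t - 4)(t + 1) vanishes at t ∈ {-1, 0, 4}.
Local minima of P (where P''>0): P(-4)=-16. Local minima of Q: Q(-1)=-3, Q(4)=-128.
So the global minimum of psi is P(-4) + Q(4) − 1 = -16 − 128 − 1 = -145, attained at (-4, 4).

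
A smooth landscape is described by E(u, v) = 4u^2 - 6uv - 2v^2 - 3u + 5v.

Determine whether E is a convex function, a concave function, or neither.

neither

E is quadratic, so its Hessian is the constant matrix H = [[8, -6], [-6, -4]].
det(H) = -68, tr(H) = 4.
det(H) < 0, so H is indefinite: neither convex nor concave.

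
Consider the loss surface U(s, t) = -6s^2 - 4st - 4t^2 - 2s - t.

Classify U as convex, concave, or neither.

concave

U is quadratic, so its Hessian is the constant matrix H = [[-12, -4], [-4, -8]].
det(H) = 80, tr(H) = -20.
det(H) > 0 and tr(H) < 0, so H is negative definite everywhere: concave.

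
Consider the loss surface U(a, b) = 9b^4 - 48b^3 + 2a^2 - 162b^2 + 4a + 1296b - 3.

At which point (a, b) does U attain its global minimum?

(-1, -3)

U(a,b) separates as P(a) + Q(b) − 3, so its minimum is min P + min Q − 3.
P'(a) = 4a + 4 vanishes at a ∈ {-1}; Q'(b) = 36(b - 4)(b - 3)(b + 3) vanishes at b ∈ {-3, 3, 4}.
Local minima of P (where P''>0): P(-1)=-2. Local minima of Q: Q(-3)=-3321, Q(4)=1824.
So the global minimum of U is P(-1) + Q(-3) − 3 = -2 − 3321 − 3 = -3326, attained at (-1, -3).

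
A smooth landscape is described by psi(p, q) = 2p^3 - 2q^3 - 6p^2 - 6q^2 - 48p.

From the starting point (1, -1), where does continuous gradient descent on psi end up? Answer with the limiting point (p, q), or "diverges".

(4, -2)

psi is separable, so gradient descent decouples: p follows -∂psi/∂p, q follows -∂psi/∂q.
∂psi/∂p = 6(p - 4)(p + 2); at p=1 this is -54, so p increases.
∂psi/∂q = -6q(q + 2); at q=-1 this is 6, so q decreases.
p converges to its nearest critical value 4 (a local min of the p-part); q converges to -2. The iterate converges to (4, -2).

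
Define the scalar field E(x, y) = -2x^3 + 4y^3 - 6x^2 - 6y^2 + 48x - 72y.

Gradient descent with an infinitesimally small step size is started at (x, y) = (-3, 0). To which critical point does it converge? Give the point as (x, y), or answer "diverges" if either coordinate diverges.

(-4, 3)

E is separable, so gradient descent decouples: x follows -∂E/∂x, y follows -∂E/∂y.
∂E/∂x = -6(x - 2)(x + 4); at x=-3 this is 30, so x decreases.
∂E/∂y = 12(y - 3)(y + 2); at y=0 this is -72, so y increases.
x converges to its nearest critical value -4 (a local min of the x-part); y converges to 3. The iterate converges to (-4, 3).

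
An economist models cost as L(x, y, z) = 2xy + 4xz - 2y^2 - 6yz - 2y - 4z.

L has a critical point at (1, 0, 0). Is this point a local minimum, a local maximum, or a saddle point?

saddle point

The Hessian is constant: H = [[0, 2, 4], [2, -4, -6], [4, -6, 0]].
Leading principal minors: Δ₁ = 0, Δ₂ = -4, Δ₃ = -32.
The minors fit neither the all-positive nor the alternating-sign pattern, so H is indefinite: a saddle point.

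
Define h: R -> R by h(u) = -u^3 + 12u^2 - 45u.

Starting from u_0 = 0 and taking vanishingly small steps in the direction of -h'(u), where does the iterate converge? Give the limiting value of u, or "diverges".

3

h'(u) = -3(u - 5)(u - 3), so h'(0) = -45.
Gradient descent moves in the -h' direction, i.e. u is increasing.
The nearest critical point in that direction is u = 3, where h'' = 6 > 0 (a local minimum). The iterate converges there.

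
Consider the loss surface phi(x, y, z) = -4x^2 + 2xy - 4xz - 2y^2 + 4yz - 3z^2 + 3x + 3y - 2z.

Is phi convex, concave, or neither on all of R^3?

phi is quadratic, so its Hessian is the constant matrix H = [[-8, 2, -4], [2, -4, 4], [-4, 4, -6]].
Leading principal minors: -8, 28, -40.
Signs alternate −, +, − ⇒ H ≺ 0 ⇒ concave.

concave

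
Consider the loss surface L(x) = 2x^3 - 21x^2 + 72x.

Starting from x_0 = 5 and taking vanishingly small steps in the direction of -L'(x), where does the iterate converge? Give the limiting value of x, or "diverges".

4

L'(x) = 6(x - 4)(x - 3), so L'(5) = 12.
Gradient descent moves in the -L' direction, i.e. x is decreasing.
The nearest critical point in that direction is x = 4, where L'' = 6 > 0 (a local minimum). The iterate converges there.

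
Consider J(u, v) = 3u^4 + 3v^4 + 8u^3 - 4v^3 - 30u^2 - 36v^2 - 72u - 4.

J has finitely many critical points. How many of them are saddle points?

J separates as a function of u plus a function of v, so ∇J=0 decouples.
∂J/∂u = 12(u - 2)(u + 1)(u + 3) = 0 at u ∈ {-3, -1, 2}; ∂J/∂v = 12v(v - 3)(v + 2) = 0 at v ∈ {-2, 0, 3}.
The Hessian is diagonal: diag(J_uu, J_vv). Second derivatives: J_uu(-3)=120, J_uu(-1)=-72, J_uu(2)=180; J_vv(-2)=120, J_vv(0)=-72, J_vv(3)=180.
Saddle points occur where the two diagonal entries have opposite signs: (-3, 0), (-1, -2), (-1, 3), (2, 0). Count: 4.

4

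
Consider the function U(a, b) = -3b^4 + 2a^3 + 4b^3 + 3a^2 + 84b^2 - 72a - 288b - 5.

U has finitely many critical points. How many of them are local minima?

U separates as a function of a plus a function of b, so ∇U=0 decouples.
∂U/∂a = 6(a - 3)(a + 4) = 0 at a ∈ {-4, 3}; ∂U/∂b = -12(b - 3)(b - 2)(b + 4) = 0 at b ∈ {-4, 2, 3}.
The Hessian is diagonal: diag(U_aa, U_bb). Second derivatives: U_aa(-4)=-42, U_aa(3)=42; U_bb(-4)=-504, U_bb(2)=72, U_bb(3)=-84.
Local minima occur where both diagonal entries positive: (3, 2). Count: 1.

1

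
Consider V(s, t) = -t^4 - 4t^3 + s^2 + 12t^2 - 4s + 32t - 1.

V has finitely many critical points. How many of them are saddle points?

V separates as a function of s plus a function of t, so ∇V=0 decouples.
∂V/∂s = 2(s - 2) = 0 at s ∈ {2}; ∂V/∂t = -4(t - 2)(t + 1)(t + 4) = 0 at t ∈ {-4, -1, 2}.
The Hessian is diagonal: diag(V_ss, V_tt). Second derivatives: V_ss(2)=2; V_tt(-4)=-72, V_tt(-1)=36, V_tt(2)=-72.
Saddle points occur where the two diagonal entries have opposite signs: (2, -4), (2, 2). Count: 2.

2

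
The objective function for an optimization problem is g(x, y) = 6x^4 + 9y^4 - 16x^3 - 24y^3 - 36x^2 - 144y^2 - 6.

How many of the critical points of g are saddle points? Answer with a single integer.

4

g separates as a function of x plus a function of y, so ∇g=0 decouples.
∂g/∂x = 24x(x - 3)(x + 1) = 0 at x ∈ {-1, 0, 3}; ∂g/∂y = 36y(y - 4)(y + 2) = 0 at y ∈ {-2, 0, 4}.
The Hessian is diagonal: diag(g_xx, g_yy). Second derivatives: g_xx(-1)=96, g_xx(0)=-72, g_xx(3)=288; g_yy(-2)=432, g_yy(0)=-288, g_yy(4)=864.
Saddle points occur where the two diagonal entries have opposite signs: (-1, 0), (0, -2), (0, 4), (3, 0). Count: 4.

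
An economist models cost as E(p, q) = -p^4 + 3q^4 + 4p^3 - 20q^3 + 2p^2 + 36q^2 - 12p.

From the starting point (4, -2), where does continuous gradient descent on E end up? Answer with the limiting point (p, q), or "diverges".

diverges

E is separable, so gradient descent decouples: p follows -∂E/∂p, q follows -∂E/∂q.
∂E/∂p = -4(p - 3)(p - 1)(p + 1); at p=4 this is -60, so p increases.
∂E/∂q = 12q(q - 3)(q - 2); at q=-2 this is -480, so q increases.
The p-coordinate has no critical point in that direction and runs off to infinity.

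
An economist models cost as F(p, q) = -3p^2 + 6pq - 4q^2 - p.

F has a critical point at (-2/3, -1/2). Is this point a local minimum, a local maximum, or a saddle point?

local maximum

The Hessian of F is constant: H = [[-6, 6], [6, -8]].
det(H) = (-6)·(-8) − 6² = 12.
det(H) > 0 and tr(H) = -14 < 0, so H is negative definite and the point is a local maximum.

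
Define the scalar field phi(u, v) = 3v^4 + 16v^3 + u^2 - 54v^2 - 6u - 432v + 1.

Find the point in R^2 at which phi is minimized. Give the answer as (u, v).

phi(u,v) separates as P(u) + Q(v) + 1, so its minimum is min P + min Q + 1.
P'(u) = 2u - 6 vanishes at u ∈ {3}; Q'(v) = 12(v - 3)(v + 3)(v + 4) vanishes at v ∈ {-4, -3, 3}.
Local minima of P (where P''>0): P(3)=-9. Local minima of Q: Q(-4)=608, Q(3)=-1107.
So the global minimum of phi is P(3) + Q(3) + 1 = -9 − 1107 + 1 = -1115, attained at (3, 3).

(3, 3)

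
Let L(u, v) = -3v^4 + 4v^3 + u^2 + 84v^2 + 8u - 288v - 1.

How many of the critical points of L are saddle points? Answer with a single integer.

L separates as a function of u plus a function of v, so ∇L=0 decouples.
∂L/∂u = 2(u + 4) = 0 at u ∈ {-4}; ∂L/∂v = -12(v - 3)(v - 2)(v + 4) = 0 at v ∈ {-4, 2, 3}.
The Hessian is diagonal: diag(L_uu, L_vv). Second derivatives: L_uu(-4)=2; L_vv(-4)=-504, L_vv(2)=72, L_vv(3)=-84.
Saddle points occur where the two diagonal entries have opposite signs: (-4, -4), (-4, 3). Count: 2.

2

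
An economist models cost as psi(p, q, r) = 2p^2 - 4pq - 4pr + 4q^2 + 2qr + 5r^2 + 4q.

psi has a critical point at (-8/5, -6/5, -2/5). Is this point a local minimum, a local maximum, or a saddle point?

The Hessian is constant: H = [[4, -4, -4], [-4, 8, 2], [-4, 2, 10]].
Leading principal minors: Δ₁ = 4, Δ₂ = 16, Δ₃ = 80.
All leading minors are positive, so H is positive definite: a local minimum.

local minimum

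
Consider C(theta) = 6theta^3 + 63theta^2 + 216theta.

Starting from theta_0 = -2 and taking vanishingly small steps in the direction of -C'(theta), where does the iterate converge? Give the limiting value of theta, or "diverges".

-3

C'(theta) = 18(theta + 3)(theta + 4), so C'(-2) = 36.
Gradient descent moves in the -C' direction, i.e. theta is decreasing.
The nearest critical point in that direction is theta = -3, where C'' = 18 > 0 (a local minimum). The iterate converges there.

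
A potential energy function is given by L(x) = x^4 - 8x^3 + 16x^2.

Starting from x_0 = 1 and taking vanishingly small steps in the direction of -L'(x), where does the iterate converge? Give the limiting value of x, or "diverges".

L'(x) = 4x(x - 4)(x - 2), so L'(1) = 12.
Gradient descent moves in the -L' direction, i.e. x is decreasing.
The nearest critical point in that direction is x = 0, where L'' = 32 > 0 (a local minimum). The iterate converges there.

0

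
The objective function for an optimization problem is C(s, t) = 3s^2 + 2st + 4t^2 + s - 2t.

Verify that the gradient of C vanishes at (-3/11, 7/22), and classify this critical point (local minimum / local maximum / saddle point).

∇C = (6s + 2t + 1, 2s + 8t - 2); substituting (-3/11, 7/22) gives ∇C = (0, 0), so (-3/11, 7/22) is indeed a critical point.
The Hessian of C is constant: H = [[6, 2], [2, 8]].
det(H) = 6·8 − 2² = 44.
det(H) > 0 and tr(H) = 14 > 0, so H is positive definite and the point is a local minimum.

local minimum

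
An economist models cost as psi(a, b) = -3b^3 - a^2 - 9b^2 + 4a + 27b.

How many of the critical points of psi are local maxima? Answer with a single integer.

psi separates as a function of a plus a function of b, so ∇psi=0 decouples.
∂psi/∂a = -2(a - 2) = 0 at a ∈ {2}; ∂psi/∂b = -9(b - 1)(b + 3) = 0 at b ∈ {-3, 1}.
The Hessian is diagonal: diag(psi_aa, psi_bb). Second derivatives: psi_aa(2)=-2; psi_bb(-3)=36, psi_bb(1)=-36.
Local maxima occur where both diagonal entries negative: (2, 1). Count: 1.

1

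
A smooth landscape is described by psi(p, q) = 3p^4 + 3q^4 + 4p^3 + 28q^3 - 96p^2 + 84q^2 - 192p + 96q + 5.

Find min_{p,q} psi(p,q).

psi(p,q) separates as A(p) + B(q) + 5, so its minimum is min A + min B + 5.
A'(p) = 12(p - 4)(p + 1)(p + 4) vanishes at p ∈ {-4, -1, 4}; B'(q) = 12(q + 1)(q + 2)(q + 4) vanishes at q ∈ {-4, -2, -1}.
Local minima of A (where A''>0): A(-4)=-256, A(4)=-1280. Local minima of B: B(-4)=-64, B(-1)=-37.
So the global minimum of psi is A(4) + B(-4) + 5 = -1280 − 64 + 5 = -1339, attained at (4, -4).

-1339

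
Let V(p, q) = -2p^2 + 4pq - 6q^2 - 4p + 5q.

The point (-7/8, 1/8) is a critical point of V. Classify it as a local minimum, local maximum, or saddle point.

The Hessian of V is constant: H = [[-4, 4], [4, -12]].
det(H) = (-4)·(-12) − 4² = 32.
det(H) > 0 and tr(H) = -16 < 0, so H is negative definite and the point is a local maximum.

local maximum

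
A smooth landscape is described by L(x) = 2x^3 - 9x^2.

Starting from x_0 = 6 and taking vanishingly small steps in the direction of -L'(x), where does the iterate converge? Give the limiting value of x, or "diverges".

3

L'(x) = 6x(x - 3), so L'(6) = 108.
Gradient descent moves in the -L' direction, i.e. x is decreasing.
The nearest critical point in that direction is x = 3, where L'' = 18 > 0 (a local minimum). The iterate converges there.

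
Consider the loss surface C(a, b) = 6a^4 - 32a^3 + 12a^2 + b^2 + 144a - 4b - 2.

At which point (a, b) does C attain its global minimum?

C(a,b) separates as P(a) + Q(b) − 2, so its minimum is min P + min Q − 2.
P'(a) = 24(a - 3)(a - 2)(a + 1) vanishes at a ∈ {-1, 2, 3}; Q'(b) = 2b - 4 vanishes at b ∈ {2}.
Local minima of P (where P''>0): P(-1)=-94, P(3)=162. Local minima of Q: Q(2)=-4.
So the global minimum of C is P(-1) + Q(2) − 2 = -94 − 4 − 2 = -100, attained at (-1, 2).

(-1, 2)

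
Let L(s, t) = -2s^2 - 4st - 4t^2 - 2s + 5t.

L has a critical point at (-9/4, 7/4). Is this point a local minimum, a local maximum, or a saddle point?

local maximum

The Hessian of L is constant: H = [[-4, -4], [-4, -8]].
det(H) = (-4)·(-8) − (-4)² = 16.
det(H) > 0 and tr(H) = -12 < 0, so H is negative definite and the point is a local maximum.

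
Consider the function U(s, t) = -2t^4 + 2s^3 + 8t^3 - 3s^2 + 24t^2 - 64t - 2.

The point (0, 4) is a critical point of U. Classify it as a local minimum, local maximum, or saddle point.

The mixed partial ∂²U/∂s∂t is 0, so the Hessian at any point is diag(U_ss, U_tt) = diag(6(2s - 1), 24(-t^2 + 2t + 2)).
At (0, 4): H = diag(-6, -144).
Both eigenvalues are negative, so H is negative definite: a local maximum.

local maximum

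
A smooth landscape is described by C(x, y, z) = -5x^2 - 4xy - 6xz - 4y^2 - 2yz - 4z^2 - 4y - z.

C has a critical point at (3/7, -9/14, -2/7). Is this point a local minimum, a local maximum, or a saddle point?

The Hessian is constant: H = [[-10, -4, -6], [-4, -8, -2], [-6, -2, -8]].
Leading principal minors: Δ₁ = -10, Δ₂ = 64, Δ₃ = -280.
The minors alternate sign starting negative (−, +, −), so H is negative definite: a local maximum.

local maximum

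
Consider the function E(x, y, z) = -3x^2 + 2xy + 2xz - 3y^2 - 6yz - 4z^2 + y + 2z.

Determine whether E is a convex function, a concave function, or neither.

E is quadratic, so its Hessian is the constant matrix H = [[-6, 2, 2], [2, -6, -6], [2, -6, -8]].
Leading principal minors: -6, 32, -64.
Signs alternate −, +, − ⇒ H ≺ 0 ⇒ concave.

concave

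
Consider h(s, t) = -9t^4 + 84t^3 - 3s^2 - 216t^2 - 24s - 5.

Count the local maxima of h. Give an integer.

h separates as a function of s plus a function of t, so ∇h=0 decouples.
∂h/∂s = -6(s + 4) = 0 at s ∈ {-4}; ∂h/∂t = -36t(t - 4)(t - 3) = 0 at t ∈ {0, 3, 4}.
The Hessian is diagonal: diag(h_ss, h_tt). Second derivatives: h_ss(-4)=-6; h_tt(0)=-432, h_tt(3)=108, h_tt(4)=-144.
Local maxima occur where both diagonal entries negative: (-4, 0), (-4, 4). Count: 2.

2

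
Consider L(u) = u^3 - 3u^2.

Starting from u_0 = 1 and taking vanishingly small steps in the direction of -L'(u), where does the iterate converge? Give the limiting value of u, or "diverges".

2

L'(u) = 3u(u - 2), so L'(1) = -3.
Gradient descent moves in the -L' direction, i.e. u is increasing.
The nearest critical point in that direction is u = 2, where L'' = 6 > 0 (a local minimum). The iterate converges there.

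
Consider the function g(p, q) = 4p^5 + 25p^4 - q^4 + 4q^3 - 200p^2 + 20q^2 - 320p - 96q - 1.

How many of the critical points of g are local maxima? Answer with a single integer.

g separates as a function of p plus a function of q, so ∇g=0 decouples.
∂g/∂p = 20(p - 2)(p + 1)(p + 2)(p + 4) = 0 at p ∈ {-4, -2, -1, 2}; ∂g/∂q = -4(q - 4)(q - 2)(q + 3) = 0 at q ∈ {-3, 2, 4}.
The Hessian is diagonal: diag(g_pp, g_qq). Second derivatives: g_pp(-4)=-720, g_pp(-2)=160, g_pp(-1)=-180, g_pp(2)=1440; g_qq(-3)=-140, g_qq(2)=40, g_qq(4)=-56.
Local maxima occur where both diagonal entries negative: (-4, -3), (-4, 4), (-1, -3), (-1, 4). Count: 4.

4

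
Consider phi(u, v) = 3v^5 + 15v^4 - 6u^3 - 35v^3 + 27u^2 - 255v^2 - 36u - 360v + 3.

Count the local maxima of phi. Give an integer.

phi separates as a function of u plus a function of v, so ∇phi=0 decouples.
∂phi/∂u = -18(u - 2)(u - 1) = 0 at u ∈ {1, 2}; ∂phi/∂v = 15(v - 3)(v + 1)(v + 2)(v + 4) = 0 at v ∈ {-4, -2, -1, 3}.
The Hessian is diagonal: diag(phi_uu, phi_vv). Second derivatives: phi_uu(1)=18, phi_uu(2)=-18; phi_vv(-4)=-630, phi_vv(-2)=150, phi_vv(-1)=-180, phi_vv(3)=2100.
Local maxima occur where both diagonal entries negative: (2, -4), (2, -1). Count: 2.

2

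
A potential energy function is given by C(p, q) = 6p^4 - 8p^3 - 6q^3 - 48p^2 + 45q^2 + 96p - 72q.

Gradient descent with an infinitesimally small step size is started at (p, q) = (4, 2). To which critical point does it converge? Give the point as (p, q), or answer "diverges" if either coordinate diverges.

C is separable, so gradient descent decouples: p follows -∂C/∂p, q follows -∂C/∂q.
∂C/∂p = 24(p - 2)(p - 1)(p + 2); at p=4 this is 864, so p decreases.
∂C/∂q = -18(q - 4)(q - 1); at q=2 this is 36, so q decreases.
p converges to its nearest critical value 2 (a local min of the p-part); q converges to 1. The iterate converges to (2, 1).

(2, 1)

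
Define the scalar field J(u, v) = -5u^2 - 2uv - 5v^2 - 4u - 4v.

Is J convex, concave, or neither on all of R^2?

J is quadratic, so its Hessian is the constant matrix H = [[-10, -2], [-2, -10]].
det(H) = 96, tr(H) = -20.
det(H) > 0 and tr(H) < 0, so H is negative definite everywhere: concave.

concave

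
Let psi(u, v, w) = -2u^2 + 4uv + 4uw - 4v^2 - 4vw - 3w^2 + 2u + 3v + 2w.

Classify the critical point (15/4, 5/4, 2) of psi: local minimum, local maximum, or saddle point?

The Hessian is constant: H = [[-4, 4, 4], [4, -8, -4], [4, -4, -6]].
Leading principal minors: Δ₁ = -4, Δ₂ = 16, Δ₃ = -32.
The minors alternate sign starting negative (−, +, −), so H is negative definite: a local maximum.

local maximum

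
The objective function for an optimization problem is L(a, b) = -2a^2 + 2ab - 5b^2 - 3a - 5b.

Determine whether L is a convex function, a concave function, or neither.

concave

L is quadratic, so its Hessian is the constant matrix H = [[-4, 2], [2, -10]].
det(H) = 36, tr(H) = -14.
det(H) > 0 and tr(H) < 0, so H is negative definite everywhere: concave.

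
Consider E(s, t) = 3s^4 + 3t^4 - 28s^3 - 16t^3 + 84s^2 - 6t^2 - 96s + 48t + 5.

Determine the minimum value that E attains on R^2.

-219

E(s,t) separates as P(s) + Q(t) + 5, so its minimum is min P + min Q + 5.
P'(s) = 12(s - 4)(s - 2)(s - 1) vanishes at s ∈ {1, 2, 4}; Q'(t) = 12(t - 4)(t - 1)(t + 1) vanishes at t ∈ {-1, 1, 4}.
Local minima of P (where P''>0): P(1)=-37, P(4)=-64. Local minima of Q: Q(-1)=-35, Q(4)=-160.
So the global minimum of E is P(4) + Q(4) + 5 = -64 − 160 + 5 = -219, attained at (4, 4).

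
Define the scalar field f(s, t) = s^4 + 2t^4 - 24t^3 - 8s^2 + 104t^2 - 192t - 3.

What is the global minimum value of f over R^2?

f(s,t) separates as P(s) + Q(t) − 3, so its minimum is min P + min Q − 3.
P'(s) = 4s(s - 2)(s + 2) vanishes at s ∈ {-2, 0, 2}; Q'(t) = 8(t - 4)(t - 3)(t - 2) vanishes at t ∈ {2, 3, 4}.
Local minima of P (where P''>0): P(-2)=-16, P(2)=-16. Local minima of Q: Q(2)=-128, Q(4)=-128.
So the global minimum of f is P(-2) + Q(2) − 3 = -16 − 128 − 3 = -147, attained at (-2, 2).

-147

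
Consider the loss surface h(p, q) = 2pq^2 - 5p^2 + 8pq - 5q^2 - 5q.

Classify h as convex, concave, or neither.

neither

The term 2pq^2 is cubic, so the Hessian is not constant.
∂²h/∂q² = 4p - 10, which takes both signs as p varies (negative for sufficiently negative p). A diagonal entry of the Hessian changing sign means the Hessian is neither positive- nor negative-semidefinite on all of R^2.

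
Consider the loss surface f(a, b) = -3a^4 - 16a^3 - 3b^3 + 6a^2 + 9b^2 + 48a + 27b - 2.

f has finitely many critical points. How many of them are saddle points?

3

f separates as a function of a plus a function of b, so ∇f=0 decouples.
∂f/∂a = -12(a - 1)(a + 1)(a + 4) = 0 at a ∈ {-4, -1, 1}; ∂f/∂b = -9(b - 3)(b + 1) = 0 at b ∈ {-1, 3}.
The Hessian is diagonal: diag(f_aa, f_bb). Second derivatives: f_aa(-4)=-180, f_aa(-1)=72, f_aa(1)=-120; f_bb(-1)=36, f_bb(3)=-36.
Saddle points occur where the two diagonal entries have opposite signs: (-4, -1), (-1, 3), (1, -1). Count: 3.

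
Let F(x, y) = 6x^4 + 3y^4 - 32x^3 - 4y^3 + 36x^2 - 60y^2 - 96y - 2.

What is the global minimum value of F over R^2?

-888

F(x,y) separates as P(x) + Q(y) − 2, so its minimum is min P + min Q − 2.
P'(x) = 24x(x - 3)(x - 1) vanishes at x ∈ {0, 1, 3}; Q'(y) = 12(y - 4)(y + 1)(y + 2) vanishes at y ∈ {-2, -1, 4}.
Local minima of P (where P''>0): P(0)=0, P(3)=-54. Local minima of Q: Q(-2)=32, Q(4)=-832.
So the global minimum of F is P(3) + Q(4) − 2 = -54 − 832 − 2 = -888, attained at (3, 4).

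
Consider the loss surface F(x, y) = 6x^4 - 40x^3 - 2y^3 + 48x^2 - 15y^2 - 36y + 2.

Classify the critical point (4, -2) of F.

The mixed partial ∂²F/∂x∂y is 0, so the Hessian at any point is diag(F_xx, F_yy) = diag(24(3x^2 - 10x + 4), -6(2y + 5)).
At (4, -2): H = diag(288, -6).
The eigenvalues have opposite signs, so H is indefinite: a saddle point.

saddle point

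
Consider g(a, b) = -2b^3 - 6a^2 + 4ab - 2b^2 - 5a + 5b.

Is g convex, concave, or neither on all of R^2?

The term -2b^3 is cubic, so the Hessian is not constant.
∂²g/∂b² = -12b - 4, which takes both signs as b varies (negative for sufficiently large b). A diagonal entry of the Hessian changing sign means the Hessian is neither positive- nor negative-semidefinite on all of R^2.

neither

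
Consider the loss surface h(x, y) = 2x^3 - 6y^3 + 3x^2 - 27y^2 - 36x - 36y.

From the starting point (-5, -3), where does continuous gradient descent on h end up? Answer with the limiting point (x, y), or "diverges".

h is separable, so gradient descent decouples: x follows -∂h/∂x, y follows -∂h/∂y.
∂h/∂x = 6(x - 2)(x + 3); at x=-5 this is 84, so x decreases.
∂h/∂y = -18(y + 1)(y + 2); at y=-3 this is -36, so y increases.
The x-coordinate has no critical point in that direction and runs off to infinity.

diverges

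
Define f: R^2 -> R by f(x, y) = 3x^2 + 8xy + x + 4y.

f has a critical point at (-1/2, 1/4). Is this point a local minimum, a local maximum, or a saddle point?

saddle point

The Hessian of f is constant: H = [[6, 8], [8, 0]].
det(H) = 6·0 − 8² = -64.
Since det(H) < 0, H is indefinite and the critical point is a saddle point.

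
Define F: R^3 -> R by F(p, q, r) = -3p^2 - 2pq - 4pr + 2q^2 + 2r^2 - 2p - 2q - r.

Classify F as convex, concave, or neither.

neither

F is quadratic, so its Hessian is the constant matrix H = [[-6, -2, -4], [-2, 4, 0], [-4, 0, 4]].
Leading principal minors: -6, -28, -176.
Neither pattern holds ⇒ H is indefinite ⇒ neither convex nor concave.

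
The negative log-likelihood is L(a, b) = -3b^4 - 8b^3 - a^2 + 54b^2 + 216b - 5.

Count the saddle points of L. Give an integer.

1

L separates as a function of a plus a function of b, so ∇L=0 decouples.
∂L/∂a = -2a = 0 at a ∈ {0}; ∂L/∂b = -12(b - 3)(b + 2)(b + 3) = 0 at b ∈ {-3, -2, 3}.
The Hessian is diagonal: diag(L_aa, L_bb). Second derivatives: L_aa(0)=-2; L_bb(-3)=-72, L_bb(-2)=60, L_bb(3)=-360.
Saddle points occur where the two diagonal entries have opposite signs: (0, -2). Count: 1.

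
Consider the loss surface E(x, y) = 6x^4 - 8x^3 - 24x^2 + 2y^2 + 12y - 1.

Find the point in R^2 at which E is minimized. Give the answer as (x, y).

E(x,y) separates as P(x) + Q(y) − 1, so its minimum is min P + min Q − 1.
P'(x) = 24x(x - 2)(x + 1) vanishes at x ∈ {-1, 0, 2}; Q'(y) = 4y + 12 vanishes at y ∈ {-3}.
Local minima of P (where P''>0): P(-1)=-10, P(2)=-64. Local minima of Q: Q(-3)=-18.
So the global minimum of E is P(2) + Q(-3) − 1 = -64 − 18 − 1 = -83, attained at (2, -3).

(2, -3)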